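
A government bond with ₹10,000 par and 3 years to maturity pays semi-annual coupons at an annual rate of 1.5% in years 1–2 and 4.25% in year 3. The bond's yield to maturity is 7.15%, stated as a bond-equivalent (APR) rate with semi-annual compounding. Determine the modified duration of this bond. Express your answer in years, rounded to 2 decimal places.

Periodic yield y = 0.03575. First find Macaulay duration:
  t   CF        PV=CF/(1+0.03575)^t    t·PV
  1        75.00        72.4113        72.4113
  2        75.00        69.9119       139.8239
  3        75.00        67.4989       202.4966
  4        75.00        65.1691       260.6763
  5       212.50       178.2724       891.3622
  6    10,212.50     8,271.8456    49,631.0734
  Σ                  8,725.1092    51,197.8437
P = 8,725.1092; Macaulay duration = 51,197.8437 / 8,725.1092 = 5.86787 half-year periods = 2.93394 years.
Modified duration = D_Mac / (1 + y) = 2.93394 / 1.03575 = 2.83267 years.

2.83 years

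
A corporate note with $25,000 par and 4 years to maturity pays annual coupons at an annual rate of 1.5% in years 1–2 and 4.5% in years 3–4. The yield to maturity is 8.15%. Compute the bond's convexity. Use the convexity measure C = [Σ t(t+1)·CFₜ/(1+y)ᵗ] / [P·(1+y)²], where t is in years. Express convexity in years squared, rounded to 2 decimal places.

With y = 0.0815:
  t   CF        PV=CF/(1+0.0815)^t    t·PV        t(t+1)·PV
  1       375.00       346.7406       346.7406         693.4813
  2       375.00       320.6109       641.2217       1,923.6651
  3     1,125.00       889.3505     2,668.0515      10,672.2059
  4    26,125.00    19,096.3429    76,385.3715     381,926.8577
  Σ                 20,653.0449    80,041.3854     395,216.2100
P = 20,653.0449.
Convexity = Σ t(t+1)·PV / [P·(1+y)²] = 395,216.2100 / (20,653.0449 × 1.169642) = 16.36054.

16.36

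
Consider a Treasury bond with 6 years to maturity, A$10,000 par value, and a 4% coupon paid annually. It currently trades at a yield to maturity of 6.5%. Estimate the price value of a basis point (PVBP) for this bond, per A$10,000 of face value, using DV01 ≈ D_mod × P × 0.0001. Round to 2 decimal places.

A$4.46

Periodic yield y = 0.065.
  t   CF        PV=CF/(1+0.065)^t    t·PV
  1       400.00       375.5869       375.5869
  2       400.00       352.6637       705.3274
  3       400.00       331.1396       993.4189
  4       400.00       310.9292     1,243.7169
  5       400.00       291.9523     1,459.7617
  6    10,400.00     7,127.4748    42,764.8490
  Σ                  8,789.7466    47,542.6608
P = 8,789.7466; D_Mac = 5.40888 yrs; D_mod = 5.07876 yrs.
DV01 ≈ 5.07876 × 8,789.7466 × 0.0001 = 4.464100.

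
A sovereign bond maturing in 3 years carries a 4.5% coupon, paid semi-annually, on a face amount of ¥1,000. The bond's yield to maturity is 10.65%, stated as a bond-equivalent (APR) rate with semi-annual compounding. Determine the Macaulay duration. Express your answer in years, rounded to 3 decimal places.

Periodic yield y = 0.05325. Discount each cash flow and weight by its period:
  t   CF        PV=CF/(1+0.05325)^t    t·PV
  1        22.50        21.3624        21.3624
  2        22.50        20.2824        40.5648
  3        22.50        19.2570        57.7709
  4        22.50        18.2834        73.1335
  5        22.50        17.3590        86.7951
  6     1,022.50       748.9874     4,493.9244
  Σ                    845.5316     4,773.5512
Price P = Σ PV = 845.5316.
Macaulay duration = Σ(t·PV) / P = 4,773.5512 / 845.5316 = 5.64562 half-year periods.
In years: 5.64562 / 2 = 2.82281 years.

2.823 years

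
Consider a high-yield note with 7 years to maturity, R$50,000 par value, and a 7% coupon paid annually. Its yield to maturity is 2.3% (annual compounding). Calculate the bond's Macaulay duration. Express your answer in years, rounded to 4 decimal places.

5.9357 years

Periodic yield y = 0.023. Discount each cash flow and weight by its year:
  t   CF        PV=CF/(1+0.023)^t    t·PV
  1     3,500.00     3,421.3099     3,421.3099
  2     3,500.00     3,344.3889     6,688.7779
  3     3,500.00     3,269.1974     9,807.5922
  4     3,500.00     3,195.6964    12,782.7855
  5     3,500.00     3,123.8479    15,619.2394
  6     3,500.00     3,053.6147    18,321.6884
  7    53,500.00    45,627.2554   319,390.7881
  Σ                 65,035.3106   386,032.1812
Price P = Σ PV = 65,035.3106.
Macaulay duration = Σ(t·PV) / P = 386,032.1812 / 65,035.3106 = 5.93573 years.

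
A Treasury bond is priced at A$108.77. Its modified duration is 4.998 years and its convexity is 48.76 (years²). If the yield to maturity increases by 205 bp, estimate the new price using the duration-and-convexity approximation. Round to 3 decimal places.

A$98.740

Duration effect: -D_mod·Δy = -4.998 × (+0.0205) = -0.102459
Convexity effect: ½·C·(Δy)² = 0.5 × 48.76 × (0.0205)² = +0.010245695
ΔP/P ≈ -0.102459 + 0.010245695 = -0.092213305
New price ≈ 108.77 × (1 - 0.092213305) = 98.73995881515.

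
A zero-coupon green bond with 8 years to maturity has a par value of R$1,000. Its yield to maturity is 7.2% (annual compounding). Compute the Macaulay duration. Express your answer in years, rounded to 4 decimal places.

8.0000 years

A zero-coupon bond has a single cash flow at maturity, so its Macaulay duration equals its maturity: 8 years.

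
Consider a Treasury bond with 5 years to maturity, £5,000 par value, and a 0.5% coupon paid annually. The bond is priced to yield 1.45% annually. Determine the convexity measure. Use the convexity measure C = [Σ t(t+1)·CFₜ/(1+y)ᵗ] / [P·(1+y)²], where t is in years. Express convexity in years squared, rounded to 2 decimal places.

28.75

With y = 0.0145:
  t   CF        PV=CF/(1+0.0145)^t    t·PV        t(t+1)·PV
  1        25.00        24.6427        24.6427          49.2854
  2        25.00        24.2905        48.5809         145.7428
  3        25.00        23.9433        71.8299         287.3195
  4        25.00        23.6011        94.4043         472.0215
  5     5,025.00     4,676.0141    23,380.0703     140,280.4221
  Σ                  4,772.4916    23,619.5281     141,234.7913
P = 4,772.4916.
Convexity = Σ t(t+1)·PV / [P·(1+y)²] = 141,234.7913 / (4,772.4916 × 1.029210) = 28.75361.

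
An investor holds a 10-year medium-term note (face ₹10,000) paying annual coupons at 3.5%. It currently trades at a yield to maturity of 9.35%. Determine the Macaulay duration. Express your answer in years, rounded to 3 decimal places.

Periodic yield y = 0.0935. Discount each cash flow and weight by its year:
  t   CF        PV=CF/(1+0.0935)^t    t·PV
  1       350.00       320.0732       320.0732
  2       350.00       292.7052       585.4104
  3       350.00       267.6774       803.0322
  4       350.00       244.7896       979.1582
  5       350.00       223.8588     1,119.2938
  6       350.00       204.7177     1,228.3060
  7       350.00       187.2132     1,310.4926
  8       350.00       171.2055     1,369.6441
  9       350.00       156.5665     1,409.0989
  10   10,350.00     4,234.0158    42,340.1582
  Σ                  6,302.8229    51,464.6676
Price P = Σ PV = 6,302.8229.
Macaulay duration = Σ(t·PV) / P = 51,464.6676 / 6,302.8229 = 8.16534 years.

8.165 years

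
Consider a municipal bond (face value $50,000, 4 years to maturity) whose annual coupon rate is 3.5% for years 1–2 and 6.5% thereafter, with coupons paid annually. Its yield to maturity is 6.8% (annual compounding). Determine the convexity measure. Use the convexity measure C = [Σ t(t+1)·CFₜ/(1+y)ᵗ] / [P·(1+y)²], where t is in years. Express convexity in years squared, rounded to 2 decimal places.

16.18

With y = 0.068:
  t   CF        PV=CF/(1+0.068)^t    t·PV        t(t+1)·PV
  1     1,750.00     1,638.5768     1,638.5768       3,277.1536
  2     1,750.00     1,534.2479     3,068.4958       9,205.4875
  3     3,250.00     2,667.9003     8,003.7010      32,014.8041
  4    53,250.00    40,929.3268   163,717.3071     818,586.5357
  Σ                 46,770.0518   176,428.0808     863,083.9809
P = 46,770.0518.
Convexity = Σ t(t+1)·PV / [P·(1+y)²] = 863,083.9809 / (46,770.0518 × 1.140624) = 16.17867.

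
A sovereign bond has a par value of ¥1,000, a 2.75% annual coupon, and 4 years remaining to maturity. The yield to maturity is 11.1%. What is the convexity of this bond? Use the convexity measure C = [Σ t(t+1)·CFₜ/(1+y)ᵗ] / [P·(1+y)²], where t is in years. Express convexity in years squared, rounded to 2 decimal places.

15.20

With y = 0.111:
  t   CF        PV=CF/(1+0.111)^t    t·PV        t(t+1)·PV
  1        27.50        24.7525        24.7525          49.5050
  2        27.50        22.2795        44.5589         133.6767
  3        27.50        20.0535        60.1605         240.6422
  4     1,027.50       674.4125     2,697.6499      13,488.2495
  Σ                    741.4979     2,827.1218      13,912.0734
P = 741.4979.
Convexity = Σ t(t+1)·PV / [P·(1+y)²] = 13,912.0734 / (741.4979 × 1.234321) = 15.20036.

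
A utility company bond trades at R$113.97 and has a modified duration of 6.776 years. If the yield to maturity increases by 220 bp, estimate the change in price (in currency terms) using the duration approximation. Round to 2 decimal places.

-R$16.99

Duration approximation: ΔP/P ≈ -D_mod · Δy = -6.776 × (+0.022) = -0.149072.
ΔP ≈ 113.97 × (-0.149072) = -16.98973584.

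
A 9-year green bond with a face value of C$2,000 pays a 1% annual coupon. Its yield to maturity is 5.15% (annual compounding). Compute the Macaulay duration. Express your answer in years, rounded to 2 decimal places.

8.57 years

Periodic yield y = 0.0515. Discount each cash flow and weight by its year:
  t   CF        PV=CF/(1+0.0515)^t    t·PV
  1        20.00        19.0204        19.0204
  2        20.00        18.0889        36.1777
  3        20.00        17.2029        51.6088
  4        20.00        16.3604        65.4414
  5        20.00        15.5591        77.7953
  6        20.00        14.7970        88.7821
  7        20.00        14.0723        98.5061
  8        20.00        13.3831       107.0646
  9     2,020.00     1,285.4876    11,569.3880
  Σ                  1,413.9716    12,113.7845
Price P = Σ PV = 1,413.9716.
Macaulay duration = Σ(t·PV) / P = 12,113.7845 / 1,413.9716 = 8.56720 years.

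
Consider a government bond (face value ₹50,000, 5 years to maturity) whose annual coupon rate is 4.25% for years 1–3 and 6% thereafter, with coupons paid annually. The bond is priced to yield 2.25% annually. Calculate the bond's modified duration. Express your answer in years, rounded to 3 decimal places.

Periodic yield y = 0.0225. First find Macaulay duration:
  t   CF        PV=CF/(1+0.0225)^t    t·PV
  1     2,125.00     2,078.2396     2,078.2396
  2     2,125.00     2,032.5082     4,065.0163
  3     2,125.00     1,987.7831     5,963.3492
  4     3,000.00     2,744.5300    10,978.1201
  5    53,000.00    47,419.7529   237,098.7643
  Σ                 56,262.8137   260,183.4896
P = 56,262.8137; Macaulay duration = 260,183.4896 / 56,262.8137 = 4.62443 years.
Modified duration = D_Mac / (1 + y) = 4.62443 / 1.0225 = 4.52267 years.

4.523 years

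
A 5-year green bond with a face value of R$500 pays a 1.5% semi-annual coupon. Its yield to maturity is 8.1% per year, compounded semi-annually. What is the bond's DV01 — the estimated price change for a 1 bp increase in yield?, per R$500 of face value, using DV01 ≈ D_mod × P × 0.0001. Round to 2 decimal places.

R$0.17

Periodic yield y = 0.0405.
  t   CF        PV=CF/(1+0.0405)^t    t·PV
  1         3.75         3.6040         3.6040
  2         3.75         3.4638         6.9275
  3         3.75         3.3289         9.9868
  4         3.75         3.1994        12.7974
  5         3.75         3.0748        15.3741
  6         3.75         2.9551        17.7309
  7         3.75         2.8401        19.8808
  8         3.75         2.7296        21.8366
  9         3.75         2.6233        23.6099
  10      503.75       338.6836     3,386.8364
  Σ                    366.5027     3,518.5845
P = 366.5027; D_Mac = 9.60043 half-year periods = 4.80022 yrs; D_mod = 4.61337 yrs.
DV01 ≈ 4.61337 × 366.5027 × 0.0001 = 0.169081.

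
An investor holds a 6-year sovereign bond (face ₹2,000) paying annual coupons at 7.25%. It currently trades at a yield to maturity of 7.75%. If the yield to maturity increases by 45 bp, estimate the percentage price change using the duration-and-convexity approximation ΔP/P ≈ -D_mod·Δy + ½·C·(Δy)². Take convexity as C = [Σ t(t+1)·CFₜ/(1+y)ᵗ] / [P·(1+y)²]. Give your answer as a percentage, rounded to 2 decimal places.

With y = 0.0775:
  t   CF        PV=CF/(1+0.0775)^t    t·PV        t(t+1)·PV
  1       145.00       134.5708       134.5708         269.1415
  2       145.00       124.8917       249.7833         749.3500
  3       145.00       115.9087       347.7262       1,390.9048
  4       145.00       107.5719       430.2876       2,151.4382
  5       145.00        99.8347       499.1736       2,995.0416
  6     2,145.00     1,370.6407     8,223.8442      57,566.9094
  Σ                  1,953.4185     9,885.3857      65,122.7856
P = 1,953.4185; D_Mac = 5.06056 yrs; D_mod = 4.69657 yrs; C = 28.71462.
Duration effect: -4.69657 × (+0.0045) = -0.021135
Convexity effect: 0.5 × 28.71462 × (0.0045)² = +0.0002907
ΔP/P ≈ -0.021135 + 0.0002907 = -0.020844 = -2.0844%.

-2.08%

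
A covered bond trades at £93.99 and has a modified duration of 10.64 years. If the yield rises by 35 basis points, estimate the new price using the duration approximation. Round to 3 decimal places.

Duration approximation: ΔP/P ≈ -D_mod · Δy = -10.64 × (+0.0035) = -0.037240.
New price ≈ 93.99 × (1 - 0.037240) = 90.4898124.

£90.490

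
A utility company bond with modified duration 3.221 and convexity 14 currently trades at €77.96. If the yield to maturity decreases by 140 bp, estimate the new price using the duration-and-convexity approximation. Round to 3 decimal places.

Duration effect: -D_mod·Δy = -3.221 × (-0.014) = +0.045094
Convexity effect: ½·C·(Δy)² = 0.5 × 14 × (-0.014)² = +0.0013720
ΔP/P ≈ +0.045094 + 0.0013720 = +0.046466
New price ≈ 77.96 × (1 + 0.046466) = 81.58248936.

€81.582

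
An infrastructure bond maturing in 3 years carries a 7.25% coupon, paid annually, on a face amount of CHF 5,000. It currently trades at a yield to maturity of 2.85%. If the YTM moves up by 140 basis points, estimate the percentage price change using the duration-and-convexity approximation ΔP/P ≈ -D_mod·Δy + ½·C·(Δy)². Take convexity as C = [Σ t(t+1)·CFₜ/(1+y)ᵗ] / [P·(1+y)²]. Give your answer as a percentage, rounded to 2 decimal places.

With y = 0.0285:
  t   CF        PV=CF/(1+0.0285)^t    t·PV        t(t+1)·PV
  1       362.50       352.4550       352.4550         704.9101
  2       362.50       342.6884       685.3768       2,056.1305
  3     5,362.50     4,928.9501    14,786.8502      59,147.4006
  Σ                  5,624.0935    15,824.6820      61,908.4411
P = 5,624.0935; D_Mac = 2.81373 yrs; D_mod = 2.73576 yrs; C = 10.40612.
Duration effect: -2.73576 × (+0.014) = -0.038301
Convexity effect: 0.5 × 10.40612 × (0.014)² = +0.0010198
ΔP/P ≈ -0.038301 + 0.0010198 = -0.037281 = -3.7281%.

-3.73%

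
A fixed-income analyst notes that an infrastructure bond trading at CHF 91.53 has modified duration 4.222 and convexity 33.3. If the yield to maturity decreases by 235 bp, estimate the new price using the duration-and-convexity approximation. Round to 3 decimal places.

Duration effect: -D_mod·Δy = -4.222 × (-0.0235) = +0.099217
Convexity effect: ½·C·(Δy)² = 0.5 × 33.3 × (-0.0235)² = +0.0091949625
ΔP/P ≈ +0.099217 + 0.0091949625 = +0.1084119625
New price ≈ 91.53 × (1 + 0.1084119625) = 101.452946927625.

CHF 101.453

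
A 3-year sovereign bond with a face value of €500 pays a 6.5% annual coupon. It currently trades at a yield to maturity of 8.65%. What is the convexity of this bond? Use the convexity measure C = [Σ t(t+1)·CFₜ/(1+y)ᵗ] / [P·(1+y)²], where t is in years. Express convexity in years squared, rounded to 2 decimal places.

With y = 0.0865:
  t   CF        PV=CF/(1+0.0865)^t    t·PV        t(t+1)·PV
  1        32.50        29.9126        29.9126          59.8251
  2        32.50        27.5311        55.0622         165.1867
  3       532.50       415.1743     1,245.5228       4,982.0911
  Σ                    472.6179     1,330.4976       5,207.1030
P = 472.6179.
Convexity = Σ t(t+1)·PV / [P·(1+y)²] = 5,207.1030 / (472.6179 × 1.180482) = 9.33311.

9.33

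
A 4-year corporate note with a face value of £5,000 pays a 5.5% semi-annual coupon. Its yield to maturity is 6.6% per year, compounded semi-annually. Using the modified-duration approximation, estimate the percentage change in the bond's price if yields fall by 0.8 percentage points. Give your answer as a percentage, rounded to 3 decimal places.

+2.816%

Periodic yield y = 0.033. Modified duration first:
  t   CF        PV=CF/(1+0.033)^t    t·PV
  1       137.50       133.1075       133.1075
  2       137.50       128.8552       257.7105
  3       137.50       124.7388       374.2165
  4       137.50       120.7540       483.0159
  5       137.50       116.8964       584.4819
  6       137.50       113.1620       678.9722
  7       137.50       109.5470       766.8289
  8     5,137.50     3,962.3174    31,698.5393
  Σ                  4,809.3783    34,976.8727
P = 4,809.3783; D_Mac = 7.27264 half-year periods = 3.63632 yrs; D_mod = 3.63632/(1+0.033) = 3.52015 yrs.
ΔP/P ≈ -D_mod · Δy = -3.52015 × (-0.008) = +0.028161 = +2.8161%.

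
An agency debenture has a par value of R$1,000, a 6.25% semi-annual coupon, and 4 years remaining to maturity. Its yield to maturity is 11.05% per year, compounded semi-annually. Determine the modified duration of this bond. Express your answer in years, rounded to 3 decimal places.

Periodic yield y = 0.05525. First find Macaulay duration:
  t   CF        PV=CF/(1+0.05525)^t    t·PV
  1        31.25        29.6138        29.6138
  2        31.25        28.0633        56.1267
  3        31.25        26.5940        79.7821
  4        31.25        25.2016       100.8065
  5        31.25        23.8821       119.4107
  6        31.25        22.6317       135.7904
  7        31.25        21.4468       150.1276
  8     1,031.25       670.6888     5,365.5107
  Σ                    848.1223     6,037.1684
P = 848.1223; Macaulay duration = 6,037.1684 / 848.1223 = 7.11828 half-year periods = 3.55914 years.
Modified duration = D_Mac / (1 + y) = 3.55914 / 1.05525 = 3.37279 years.

3.373 years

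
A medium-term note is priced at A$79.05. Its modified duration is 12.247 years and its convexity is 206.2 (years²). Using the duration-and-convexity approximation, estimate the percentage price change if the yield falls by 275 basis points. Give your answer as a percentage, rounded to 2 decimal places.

+41.48%

Duration effect: -D_mod·Δy = -12.247 × (-0.0275) = +0.3367925
Convexity effect: ½·C·(Δy)² = 0.5 × 206.2 × (-0.0275)² = +0.077969375
ΔP/P ≈ +0.3367925 + 0.077969375 = +0.414761875
= +41.4761875%.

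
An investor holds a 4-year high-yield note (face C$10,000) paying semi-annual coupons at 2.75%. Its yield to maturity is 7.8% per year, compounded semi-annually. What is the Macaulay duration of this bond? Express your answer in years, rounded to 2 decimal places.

Periodic yield y = 0.039. Discount each cash flow and weight by its period:
  t   CF        PV=CF/(1+0.039)^t    t·PV
  1       137.50       132.3388       132.3388
  2       137.50       127.3713       254.7426
  3       137.50       122.5903       367.7709
  4       137.50       117.9887       471.9549
  5       137.50       113.5599       567.7994
  6       137.50       109.2973       655.7838
  7       137.50       105.1947       736.3629
  8    10,137.50     7,464.5991    59,716.7926
  Σ                  8,292.9401    62,903.5459
Price P = Σ PV = 8,292.9401.
Macaulay duration = Σ(t·PV) / P = 62,903.5459 / 8,292.9401 = 7.58519 half-year periods.
In years: 7.58519 / 2 = 3.79260 years.

3.79 years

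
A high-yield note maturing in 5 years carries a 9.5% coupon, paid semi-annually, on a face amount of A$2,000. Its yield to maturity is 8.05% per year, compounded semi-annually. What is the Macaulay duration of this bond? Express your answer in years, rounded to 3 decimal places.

Periodic yield y = 0.04025. Discount each cash flow and weight by its period:
  t   CF        PV=CF/(1+0.04025)^t    t·PV
  1        95.00        91.3242        91.3242
  2        95.00        87.7906       175.5813
  3        95.00        84.3938       253.1813
  4        95.00        81.1284       324.5134
  5        95.00        77.9893       389.9465
  6        95.00        74.9717       449.8301
  7        95.00        72.0708       504.4958
  8        95.00        69.2822       554.2578
  9        95.00        66.6015       599.4136
  10    2,095.00     1,411.9092    14,119.0925
  Σ                  2,117.4618    17,461.6365
Price P = Σ PV = 2,117.4618.
Macaulay duration = Σ(t·PV) / P = 17,461.6365 / 2,117.4618 = 8.24649 half-year periods.
In years: 8.24649 / 2 = 4.12325 years.

4.123 years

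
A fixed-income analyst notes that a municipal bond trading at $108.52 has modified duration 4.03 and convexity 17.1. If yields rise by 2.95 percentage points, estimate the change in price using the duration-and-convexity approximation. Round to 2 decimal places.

-$12.09

Duration effect: -D_mod·Δy = -4.03 × (+0.0295) = -0.118885
Convexity effect: ½·C·(Δy)² = 0.5 × 17.1 × (0.0295)² = +0.0074406375
ΔP/P ≈ -0.118885 + 0.0074406375 = -0.1114443625
ΔP ≈ 108.52 × (-0.1114443625) = -12.0939422185.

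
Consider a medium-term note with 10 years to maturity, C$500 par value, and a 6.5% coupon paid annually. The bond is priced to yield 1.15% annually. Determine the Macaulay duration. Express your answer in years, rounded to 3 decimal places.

8.133 years

Periodic yield y = 0.0115. Discount each cash flow and weight by its year:
  t   CF        PV=CF/(1+0.0115)^t    t·PV
  1        32.50        32.1305        32.1305
  2        32.50        31.7652        63.5304
  3        32.50        31.4041        94.2122
  4        32.50        31.0470       124.1880
  5        32.50        30.6940       153.4702
  6        32.50        30.3451       182.0704
  7        32.50        30.0001       210.0004
  8        32.50        29.6590       237.2719
  9        32.50        29.3218       263.8960
  10      532.50       474.9641     4,749.6405
  Σ                    751.3307     6,110.4105
Price P = Σ PV = 751.3307.
Macaulay duration = Σ(t·PV) / P = 6,110.4105 / 751.3307 = 8.13278 years.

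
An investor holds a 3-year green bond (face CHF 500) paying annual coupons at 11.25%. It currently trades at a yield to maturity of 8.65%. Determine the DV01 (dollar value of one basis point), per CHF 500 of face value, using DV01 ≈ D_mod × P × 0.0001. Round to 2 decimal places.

Periodic yield y = 0.0865.
  t   CF        PV=CF/(1+0.0865)^t    t·PV
  1        56.25        51.7717        51.7717
  2        56.25        47.6500        95.3000
  3       556.25       433.6914     1,301.0743
  Σ                    533.1132     1,448.1460
P = 533.1132; D_Mac = 2.71640 yrs; D_mod = 2.50013 yrs.
DV01 ≈ 2.50013 × 533.1132 × 0.0001 = 0.133285.

CHF 0.13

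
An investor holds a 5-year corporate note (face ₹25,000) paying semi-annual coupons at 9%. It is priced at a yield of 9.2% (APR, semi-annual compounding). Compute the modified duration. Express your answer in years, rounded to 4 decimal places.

3.9488 years

Periodic yield y = 0.046. First find Macaulay duration:
  t   CF        PV=CF/(1+0.046)^t    t·PV
  1     1,125.00     1,075.5258     1,075.5258
  2     1,125.00     1,028.2274     2,056.4547
  3     1,125.00       983.0089     2,949.0268
  4     1,125.00       939.7791     3,759.1164
  5     1,125.00       898.4504     4,492.2519
  6     1,125.00       858.9392     5,153.6351
  7     1,125.00       821.1656     5,748.1590
  8     1,125.00       785.0531     6,280.4250
  9     1,125.00       750.5288     6,754.7592
  10   26,125.00    16,662.4728   166,624.7281
  Σ                 24,803.1511   204,894.0821
P = 24,803.1511; Macaulay duration = 204,894.0821 / 24,803.1511 = 8.26081 half-year periods = 4.13040 years.
Modified duration = D_Mac / (1 + y) = 4.13040 / 1.046 = 3.94876 years.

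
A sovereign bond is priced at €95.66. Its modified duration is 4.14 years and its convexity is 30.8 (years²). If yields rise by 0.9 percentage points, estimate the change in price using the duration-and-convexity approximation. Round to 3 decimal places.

Duration effect: -D_mod·Δy = -4.14 × (+0.009) = -0.037260
Convexity effect: ½·C·(Δy)² = 0.5 × 30.8 × (0.009)² = +0.0012474
ΔP/P ≈ -0.037260 + 0.0012474 = -0.0360126
ΔP ≈ 95.66 × (-0.0360126) = -3.444965316.

-€3.445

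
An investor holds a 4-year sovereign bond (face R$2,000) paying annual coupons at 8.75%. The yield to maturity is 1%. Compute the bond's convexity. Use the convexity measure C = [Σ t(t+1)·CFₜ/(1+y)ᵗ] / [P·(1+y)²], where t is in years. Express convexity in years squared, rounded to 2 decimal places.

With y = 0.01:
  t   CF        PV=CF/(1+0.01)^t    t·PV        t(t+1)·PV
  1       175.00       173.2673       173.2673         346.5347
  2       175.00       171.5518       343.1036       1,029.3109
  3       175.00       169.8533       509.5598       2,038.2393
  4     2,175.00     2,090.1322     8,360.5290      41,802.6450
  Σ                  2,604.8047     9,386.4598      45,216.7298
P = 2,604.8047.
Convexity = Σ t(t+1)·PV / [P·(1+y)²] = 45,216.7298 / (2,604.8047 × 1.020100) = 17.01693.

17.02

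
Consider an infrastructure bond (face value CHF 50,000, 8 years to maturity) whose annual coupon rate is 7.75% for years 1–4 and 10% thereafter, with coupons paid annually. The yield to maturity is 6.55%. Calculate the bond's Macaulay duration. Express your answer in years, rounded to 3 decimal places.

Periodic yield y = 0.0655. Discount each cash flow and weight by its year:
  t   CF        PV=CF/(1+0.0655)^t    t·PV
  1     3,875.00     3,636.7902     3,636.7902
  2     3,875.00     3,413.2241     6,826.4481
  3     3,875.00     3,203.4013     9,610.2038
  4     3,875.00     3,006.4770    12,025.9081
  5     5,000.00     3,640.8496    18,204.2478
  6     5,000.00     3,417.0338    20,502.2031
  7     5,000.00     3,206.9769    22,448.8380
  8    55,000.00    33,108.1609   264,865.2872
  Σ                 56,632.9138   358,119.9264
Price P = Σ PV = 56,632.9138.
Macaulay duration = Σ(t·PV) / P = 358,119.9264 / 56,632.9138 = 6.32353 years.

6.324 years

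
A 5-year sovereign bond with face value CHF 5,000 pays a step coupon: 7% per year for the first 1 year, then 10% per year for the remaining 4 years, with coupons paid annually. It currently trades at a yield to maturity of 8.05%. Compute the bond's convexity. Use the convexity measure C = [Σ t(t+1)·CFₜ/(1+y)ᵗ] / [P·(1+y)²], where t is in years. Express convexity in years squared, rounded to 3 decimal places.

With y = 0.0805:
  t   CF        PV=CF/(1+0.0805)^t    t·PV        t(t+1)·PV
  1       350.00       323.9241       323.9241         647.8482
  2       500.00       428.2728       856.5455       2,569.6366
  3       500.00       396.3654     1,189.0961       4,756.3843
  4       500.00       366.8351     1,467.3405       7,336.7026
  5     5,500.00     3,734.5548    18,672.7739     112,036.6432
  Σ                  5,249.9521    22,509.6801     127,347.2149
P = 5,249.9521.
Convexity = Σ t(t+1)·PV / [P·(1+y)²] = 127,347.2149 / (5,249.9521 × 1.167480) = 20.77708.

20.777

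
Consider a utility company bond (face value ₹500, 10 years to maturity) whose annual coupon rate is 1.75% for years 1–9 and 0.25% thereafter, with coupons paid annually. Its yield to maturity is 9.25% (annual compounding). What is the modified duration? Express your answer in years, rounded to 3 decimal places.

Periodic yield y = 0.0925. First find Macaulay duration:
  t   CF        PV=CF/(1+0.0925)^t    t·PV
  1         8.75         8.0092         8.0092
  2         8.75         7.3310        14.6621
  3         8.75         6.7103        20.1310
  4         8.75         6.1422        24.5687
  5         8.75         5.6221        28.1106
  6         8.75         5.1461        30.8767
  7         8.75         4.7104        32.9728
  8         8.75         4.3116        34.4926
  9         8.75         3.9465        35.5187
  10      501.25       206.9378     2,069.3785
  Σ                    258.8673     2,298.7209
P = 258.8673; Macaulay duration = 2,298.7209 / 258.8673 = 8.87992 years.
Modified duration = D_Mac / (1 + y) = 8.87992 / 1.0925 = 8.12807 years.

8.128 years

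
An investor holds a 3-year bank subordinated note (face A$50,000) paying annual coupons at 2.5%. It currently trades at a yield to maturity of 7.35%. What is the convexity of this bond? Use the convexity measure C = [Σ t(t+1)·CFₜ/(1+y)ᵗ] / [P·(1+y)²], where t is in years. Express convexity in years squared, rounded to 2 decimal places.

With y = 0.0735:
  t   CF        PV=CF/(1+0.0735)^t    t·PV        t(t+1)·PV
  1     1,250.00     1,164.4155     1,164.4155       2,328.8309
  2     1,250.00     1,084.6907     2,169.3814       6,508.1442
  3    51,250.00    41,427.4044   124,282.2131     497,128.8524
  Σ                 43,676.5105   127,616.0100     505,965.8275
P = 43,676.5105.
Convexity = Σ t(t+1)·PV / [P·(1+y)²] = 505,965.8275 / (43,676.5105 × 1.152402) = 10.05239.

10.05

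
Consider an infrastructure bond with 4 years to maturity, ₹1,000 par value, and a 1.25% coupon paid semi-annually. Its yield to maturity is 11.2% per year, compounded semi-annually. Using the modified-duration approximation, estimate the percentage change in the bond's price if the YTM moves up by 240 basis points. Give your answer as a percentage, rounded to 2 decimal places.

Periodic yield y = 0.056. Modified duration first:
  t   CF        PV=CF/(1+0.056)^t    t·PV
  1         6.25         5.9186         5.9186
  2         6.25         5.6047        11.2094
  3         6.25         5.3075        15.9224
  4         6.25         5.0260        20.1041
  5         6.25         4.7595        23.7975
  6         6.25         4.5071        27.0426
  7         6.25         4.2681        29.8766
  8     1,006.25       650.7206     5,205.7647
  Σ                    686.1120     5,339.6358
P = 686.1120; D_Mac = 7.78245 half-year periods = 3.89123 yrs; D_mod = 3.89123/(1+0.056) = 3.68487 yrs.
ΔP/P ≈ -D_mod · Δy = -3.68487 × (+0.024) = -0.088437 = -8.8437%.

-8.84%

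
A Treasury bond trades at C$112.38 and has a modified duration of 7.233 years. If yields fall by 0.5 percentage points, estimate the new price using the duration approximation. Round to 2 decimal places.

C$116.44

Duration approximation: ΔP/P ≈ -D_mod · Δy = -7.233 × (-0.005) = +0.036165.
New price ≈ 112.38 × (1 + 0.036165) = 116.4442227.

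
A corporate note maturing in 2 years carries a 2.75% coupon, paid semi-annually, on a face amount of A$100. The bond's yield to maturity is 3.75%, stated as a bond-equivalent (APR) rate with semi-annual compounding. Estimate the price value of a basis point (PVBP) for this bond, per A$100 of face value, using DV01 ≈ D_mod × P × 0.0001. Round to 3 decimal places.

Periodic yield y = 0.01875.
  t   CF        PV=CF/(1+0.01875)^t    t·PV
  1        1.375         1.3497         1.3497
  2        1.375         1.3249         2.6497
  3        1.375         1.3005         3.9014
  4      101.375        94.1153       376.4613
  Σ                     98.0903       384.3621
P = 98.0903; D_Mac = 3.91845 half-year periods = 1.95923 yrs; D_mod = 1.92317 yrs.
DV01 ≈ 1.92317 × 98.0903 × 0.0001 = 0.018864.

A$0.019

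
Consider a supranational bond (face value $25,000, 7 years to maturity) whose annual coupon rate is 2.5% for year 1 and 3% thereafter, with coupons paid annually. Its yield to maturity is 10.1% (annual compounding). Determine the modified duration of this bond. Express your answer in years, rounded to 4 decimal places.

Periodic yield y = 0.101. First find Macaulay duration:
  t   CF        PV=CF/(1+0.101)^t    t·PV
  1       625.00       567.6658       567.6658
  2       750.00       618.7093     1,237.4185
  3       750.00       561.9521     1,685.8563
  4       750.00       510.4016     2,041.6062
  5       750.00       463.5800     2,317.8999
  6       750.00       421.0536     2,526.3214
  7    25,750.00    13,130.0385    91,910.2697
  Σ                 16,273.4008   102,287.0378
P = 16,273.4008; Macaulay duration = 102,287.0378 / 16,273.4008 = 6.28554 years.
Modified duration = D_Mac / (1 + y) = 6.28554 / 1.101 = 5.70893 years.

5.7089 years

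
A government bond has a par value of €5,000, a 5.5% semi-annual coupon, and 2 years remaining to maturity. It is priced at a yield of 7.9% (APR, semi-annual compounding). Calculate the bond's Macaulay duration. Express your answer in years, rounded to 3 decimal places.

1.919 years

Periodic yield y = 0.0395. Discount each cash flow and weight by its period:
  t   CF        PV=CF/(1+0.0395)^t    t·PV
  1       137.50       132.2751       132.2751
  2       137.50       127.2488       254.4976
  3       137.50       122.4135       367.2404
  4     5,137.50     4,400.0120    17,600.0480
  Σ                  4,781.9494    18,354.0611
Price P = Σ PV = 4,781.9494.
Macaulay duration = Σ(t·PV) / P = 18,354.0611 / 4,781.9494 = 3.83820 half-year periods.
In years: 3.83820 / 2 = 1.91910 years.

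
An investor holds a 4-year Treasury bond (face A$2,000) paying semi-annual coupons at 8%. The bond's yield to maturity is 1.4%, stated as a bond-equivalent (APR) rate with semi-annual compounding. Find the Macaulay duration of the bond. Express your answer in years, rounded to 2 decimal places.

3.56 years

Periodic yield y = 0.007. Discount each cash flow and weight by its period:
  t   CF        PV=CF/(1+0.007)^t    t·PV
  1        80.00        79.4439        79.4439
  2        80.00        78.8917       157.7833
  3        80.00        78.3432       235.0297
  4        80.00        77.7987       311.1946
  5        80.00        77.2579       386.2893
  6        80.00        76.7208       460.3248
  7        80.00        76.1875       533.3125
  8     2,080.00     1,967.1051    15,736.8410
  Σ                  2,511.7487    17,900.2192
Price P = Σ PV = 2,511.7487.
Macaulay duration = Σ(t·PV) / P = 17,900.2192 / 2,511.7487 = 7.12660 half-year periods.
In years: 7.12660 / 2 = 3.56330 years.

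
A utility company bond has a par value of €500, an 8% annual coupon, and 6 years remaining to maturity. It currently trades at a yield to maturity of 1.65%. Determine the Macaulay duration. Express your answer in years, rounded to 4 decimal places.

Periodic yield y = 0.0165. Discount each cash flow and weight by its year:
  t   CF        PV=CF/(1+0.0165)^t    t·PV
  1        40.00        39.3507        39.3507
  2        40.00        38.7120        77.4239
  3        40.00        38.0836       114.2508
  4        40.00        37.4654       149.8616
  5        40.00        36.8573       184.2863
  6       540.00       489.4964     2,936.9781
  Σ                    679.9653     3,502.1515
Price P = Σ PV = 679.9653.
Macaulay duration = Σ(t·PV) / P = 3,502.1515 / 679.9653 = 5.15049 years.

5.1505 years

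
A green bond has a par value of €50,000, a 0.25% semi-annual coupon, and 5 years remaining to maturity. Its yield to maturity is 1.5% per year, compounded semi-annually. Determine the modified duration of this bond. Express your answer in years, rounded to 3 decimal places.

Periodic yield y = 0.0075. First find Macaulay duration:
  t   CF        PV=CF/(1+0.0075)^t    t·PV
  1        62.50        62.0347        62.0347
  2        62.50        61.5729       123.1459
  3        62.50        61.1146       183.3437
  4        62.50        60.6596       242.6385
  5        62.50        60.2081       301.0404
  6        62.50        59.7599       358.5593
  7        62.50        59.3150       415.2051
  8        62.50        58.8735       470.9877
  9        62.50        58.4352       525.9168
  10   50,062.50    46,458.1579   464,581.5786
  Σ                 47,000.1314   467,264.4507
P = 47,000.1314; Macaulay duration = 467,264.4507 / 47,000.1314 = 9.94177 half-year periods = 4.97088 years.
Modified duration = D_Mac / (1 + y) = 4.97088 / 1.0075 = 4.93388 years.

4.934 years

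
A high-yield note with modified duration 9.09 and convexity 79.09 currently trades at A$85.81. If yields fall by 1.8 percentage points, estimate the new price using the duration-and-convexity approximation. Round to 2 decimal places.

A$100.95

Duration effect: -D_mod·Δy = -9.09 × (-0.018) = +0.163620
Convexity effect: ½·C·(Δy)² = 0.5 × 79.09 × (-0.018)² = +0.01281258
ΔP/P ≈ +0.163620 + 0.01281258 = +0.17643258
New price ≈ 85.81 × (1 + 0.17643258) = 100.9496796898.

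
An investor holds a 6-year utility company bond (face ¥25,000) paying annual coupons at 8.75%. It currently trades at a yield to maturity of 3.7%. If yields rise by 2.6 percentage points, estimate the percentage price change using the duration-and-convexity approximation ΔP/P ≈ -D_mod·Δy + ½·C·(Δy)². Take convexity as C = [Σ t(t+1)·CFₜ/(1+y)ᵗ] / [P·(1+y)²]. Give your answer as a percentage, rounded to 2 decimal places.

With y = 0.037:
  t   CF        PV=CF/(1+0.037)^t    t·PV        t(t+1)·PV
  1     2,187.50     2,109.4503     2,109.4503       4,218.9007
  2     2,187.50     2,034.1855     4,068.3709      12,205.1128
  3     2,187.50     1,961.6061     5,884.8182      23,539.2726
  4     2,187.50     1,891.6162     7,566.4650      37,832.3250
  5     2,187.50     1,824.1237     9,120.6184      54,723.7102
  6    27,187.50    21,862.3446   131,174.0677     918,218.4742
  Σ                 31,683.3264   159,923.7906   1,050,737.7956
P = 31,683.3264; D_Mac = 5.04757 yrs; D_mod = 4.86747 yrs; C = 30.83941.
Duration effect: -4.86747 × (+0.026) = -0.126554
Convexity effect: 0.5 × 30.83941 × (0.026)² = +0.0104237
ΔP/P ≈ -0.126554 + 0.0104237 = -0.116131 = -11.6131%.

-11.61%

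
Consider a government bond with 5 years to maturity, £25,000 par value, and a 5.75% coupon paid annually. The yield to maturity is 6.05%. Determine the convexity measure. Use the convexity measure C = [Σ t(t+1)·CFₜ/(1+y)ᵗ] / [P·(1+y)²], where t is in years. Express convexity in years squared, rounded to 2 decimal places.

With y = 0.0605:
  t   CF        PV=CF/(1+0.0605)^t    t·PV        t(t+1)·PV
  1     1,437.50     1,355.4927     1,355.4927       2,710.9854
  2     1,437.50     1,278.1638     2,556.3276       7,668.9827
  3     1,437.50     1,205.2464     3,615.7391      14,462.9565
  4     1,437.50     1,136.4888     4,545.9552      22,729.7761
  5    26,437.50    19,709.1103    98,545.5516     591,273.3096
  Σ                 24,684.5020   110,619.0662     638,846.0103
P = 24,684.5020.
Convexity = Σ t(t+1)·PV / [P·(1+y)²] = 638,846.0103 / (24,684.5020 × 1.124660) = 23.01179.

23.01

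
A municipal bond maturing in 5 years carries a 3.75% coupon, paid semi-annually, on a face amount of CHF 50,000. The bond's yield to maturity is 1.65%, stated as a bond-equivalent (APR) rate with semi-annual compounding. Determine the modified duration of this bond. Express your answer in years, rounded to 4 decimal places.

Periodic yield y = 0.00825. First find Macaulay duration:
  t   CF        PV=CF/(1+0.00825)^t    t·PV
  1       937.50       929.8289       929.8289
  2       937.50       922.2206     1,844.4412
  3       937.50       914.6745     2,744.0236
  4       937.50       907.1902     3,628.7608
  5       937.50       899.7671     4,498.8356
  6       937.50       892.4048     5,354.4287
  7       937.50       885.1027     6,195.7188
  8       937.50       877.8603     7,022.8828
  9       937.50       870.6773     7,836.0953
  10   50,937.50    46,919.7100   469,197.1001
  Σ                 55,019.4365   509,252.1159
P = 55,019.4365; Macaulay duration = 509,252.1159 / 55,019.4365 = 9.25586 half-year periods = 4.62793 years.
Modified duration = D_Mac / (1 + y) = 4.62793 / 1.00825 = 4.59006 years.

4.5901 years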